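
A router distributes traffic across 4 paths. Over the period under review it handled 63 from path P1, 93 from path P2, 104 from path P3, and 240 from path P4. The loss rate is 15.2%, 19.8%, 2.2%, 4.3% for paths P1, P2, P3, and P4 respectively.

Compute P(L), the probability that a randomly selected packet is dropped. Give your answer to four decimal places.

P(L) ≈ 0.0812

Total: 63 + 93 + 104 + 240 = 500.
P(P1) = 63/500 = 0.126. P(P2) = 93/500 = 0.186. P(P3) = 104/500 = 0.208. P(P4) = 240/500 = 0.48.
Using total probability over the partition,
P(L) = P(L|P1)·P(P1) + P(L|P2)·P(P2) + P(L|P3)·P(P3) + P(L|P4)·P(P4)
      = 0.152·0.126 + 0.198·0.186 + 0.022·0.208 + 0.043·0.48
      = 0.019152 + 0.036828 + 0.004576 + 0.02064 = 0.081196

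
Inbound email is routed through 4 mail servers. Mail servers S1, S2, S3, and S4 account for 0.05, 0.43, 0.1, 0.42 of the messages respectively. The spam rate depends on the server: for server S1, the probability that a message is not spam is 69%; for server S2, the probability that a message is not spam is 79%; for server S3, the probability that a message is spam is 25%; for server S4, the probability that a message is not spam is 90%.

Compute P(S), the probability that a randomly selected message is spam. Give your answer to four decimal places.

P(S) ≈ 0.1728

P(S|S1) = 1 − 0.69 = 0.31.
P(S|S2) = 1 − 0.79 = 0.21.
P(S|S4) = 1 − 0.9 = 0.1.
P(S) = P(S|S1)·P(S1) + P(S|S2)·P(S2) + P(S|S3)·P(S3) + P(S|S4)·P(S4)
      = 0.31·0.05 + 0.21·0.43 + 0.25·0.1 + 0.1·0.42
      = 0.0155 + 0.0903 + 0.025 + 0.042 = 0.1728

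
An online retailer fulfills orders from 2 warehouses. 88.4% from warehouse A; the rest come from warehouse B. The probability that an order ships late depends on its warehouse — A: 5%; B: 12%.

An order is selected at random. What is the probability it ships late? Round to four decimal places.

P(B) = 1 − (0.884) = 0.116.
P(L) = P(L|A)·P(A) + P(L|B)·P(B)
      = 0.05·0.884 + 0.12·0.116
      = 0.0442 + 0.01392 = 0.05812

P(L) ≈ 0.0581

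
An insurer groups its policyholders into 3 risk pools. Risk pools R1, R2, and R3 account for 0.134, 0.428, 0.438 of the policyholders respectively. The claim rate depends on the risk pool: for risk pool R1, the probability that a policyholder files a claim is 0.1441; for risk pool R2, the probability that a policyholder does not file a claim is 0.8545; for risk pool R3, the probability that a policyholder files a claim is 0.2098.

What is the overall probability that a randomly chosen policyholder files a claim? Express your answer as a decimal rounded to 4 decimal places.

P(C|R2) = 1 − 0.8545 = 0.1455.
Summing over the partition,
P(C) = P(C|R1)·P(R1) + P(C|R2)·P(R2) + P(C|R3)·P(R3)
      = 0.1441·0.134 + 0.1455·0.428 + 0.2098·0.438
      = 0.0193094 + 0.062274 + 0.0918924 = 0.1734758

P(C) ≈ 0.1735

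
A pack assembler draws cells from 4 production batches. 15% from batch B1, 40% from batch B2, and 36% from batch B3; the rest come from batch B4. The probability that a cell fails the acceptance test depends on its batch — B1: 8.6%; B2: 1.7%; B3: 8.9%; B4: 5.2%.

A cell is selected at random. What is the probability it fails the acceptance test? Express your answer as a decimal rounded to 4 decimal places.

P(B4) = 1 − (0.15 + 0.4 + 0.36) = 0.09.
P(F) = P(F|B1)·P(B1) + P(F|B2)·P(B2) + P(F|B3)·P(B3) + P(F|B4)·P(B4)
      = 0.086·0.15 + 0.017·0.4 + 0.089·0.36 + 0.052·0.09
      = 0.0129 + 0.0068 + 0.03204 + 0.00468 = 0.05642

P(F) ≈ 0.0564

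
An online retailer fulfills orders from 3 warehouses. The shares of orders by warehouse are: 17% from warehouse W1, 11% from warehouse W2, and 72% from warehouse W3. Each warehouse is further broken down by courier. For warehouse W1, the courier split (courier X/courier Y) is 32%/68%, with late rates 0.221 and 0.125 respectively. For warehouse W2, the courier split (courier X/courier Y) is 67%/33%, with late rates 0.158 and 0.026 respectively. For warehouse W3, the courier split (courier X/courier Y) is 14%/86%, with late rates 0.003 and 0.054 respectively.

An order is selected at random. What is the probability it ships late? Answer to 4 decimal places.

0.0728

P(L|W1) = 0.32·0.221 + 0.68·0.125 = 0.07072 + 0.085 = 0.15572
P(L|W2) = 0.67·0.158 + 0.33·0.026 = 0.10586 + 0.00858 = 0.11444
P(L|W3) = 0.14·0.003 + 0.86·0.054 = 0.00042 + 0.04644 = 0.04686
By total probability over the outer partition,
P(L) = 0.17·0.15572 + 0.11·0.11444 + 0.72·0.04686
      = 0.0264724 + 0.0125884 + 0.0337392 = 0.0728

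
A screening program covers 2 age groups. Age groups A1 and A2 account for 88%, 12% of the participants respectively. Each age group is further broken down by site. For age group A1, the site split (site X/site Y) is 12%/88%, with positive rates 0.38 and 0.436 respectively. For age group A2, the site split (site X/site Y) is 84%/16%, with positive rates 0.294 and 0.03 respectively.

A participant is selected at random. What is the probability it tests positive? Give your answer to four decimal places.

P(T) ≈ 0.4080

P(T|A1) = 0.12·0.38 + 0.88·0.436 = 0.0456 + 0.38368 = 0.42928
P(T|A2) = 0.84·0.294 + 0.16·0.03 = 0.24696 + 0.0048 = 0.25176
By total probability over the outer partition,
P(T) = 0.88·0.42928 + 0.12·0.25176
      = 0.3777664 + 0.0302112 = 0.4079776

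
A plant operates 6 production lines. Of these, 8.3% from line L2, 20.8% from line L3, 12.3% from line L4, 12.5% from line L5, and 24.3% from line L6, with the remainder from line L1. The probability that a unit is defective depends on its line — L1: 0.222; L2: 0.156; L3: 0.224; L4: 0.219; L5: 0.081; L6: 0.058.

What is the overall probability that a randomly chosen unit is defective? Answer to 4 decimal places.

P(L1) = 1 − (0.083 + 0.208 + 0.123 + 0.125 + 0.243) = 0.218.
Summing over the partition,
P(D) = P(D|L1)·P(L1) + P(D|L2)·P(L2) + P(D|L3)·P(L3) + P(D|L4)·P(L4) + P(D|L5)·P(L5) + P(D|L6)·P(L6)
      = 0.222·0.218 + 0.156·0.083 + 0.224·0.208 + 0.219·0.123 + 0.081·0.125 + 0.058·0.243
      = 0.048396 + 0.012948 + 0.046592 + 0.026937 + 0.010125 + 0.014094 = 0.159092

0.1591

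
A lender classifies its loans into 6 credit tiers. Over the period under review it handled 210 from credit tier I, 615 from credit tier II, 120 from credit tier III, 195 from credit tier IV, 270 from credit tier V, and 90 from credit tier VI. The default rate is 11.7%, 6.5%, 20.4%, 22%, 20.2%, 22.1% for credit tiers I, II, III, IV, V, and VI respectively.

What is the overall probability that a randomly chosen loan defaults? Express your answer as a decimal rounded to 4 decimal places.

P(D) ≈ 0.1376

Total: 210 + 615 + 120 + 195 + 270 + 90 = 1500.
P(I) = 210/1500 = 0.14. P(II) = 615/1500 = 0.41. P(III) = 120/1500 = 0.08. P(IV) = 195/1500 = 0.13. P(V) = 270/1500 = 0.18. P(VI) = 90/1500 = 0.06.
P(D) = P(D|I)·P(I) + P(D|II)·P(II) + P(D|III)·P(III) + P(D|IV)·P(IV) + P(D|V)·P(V) + P(D|VI)·P(VI)
      = 0.117·0.14 + 0.065·0.41 + 0.204·0.08 + 0.22·0.13 + 0.202·0.18 + 0.221·0.06
      = 0.01638 + 0.02665 + 0.01632 + 0.0286 + 0.03636 + 0.01326 = 0.13757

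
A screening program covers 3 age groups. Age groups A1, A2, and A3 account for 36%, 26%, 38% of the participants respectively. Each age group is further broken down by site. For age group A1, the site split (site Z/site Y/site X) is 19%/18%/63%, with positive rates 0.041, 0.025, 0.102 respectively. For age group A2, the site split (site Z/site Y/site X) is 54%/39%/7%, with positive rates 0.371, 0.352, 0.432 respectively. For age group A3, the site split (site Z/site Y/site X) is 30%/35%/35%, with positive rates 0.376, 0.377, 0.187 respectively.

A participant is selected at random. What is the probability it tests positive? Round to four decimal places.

P(T) ≈ 0.2411

P(T|A1) = 0.19·0.041 + 0.18·0.025 + 0.63·0.102 = 0.00779 + 0.0045 + 0.06426 = 0.07655
P(T|A2) = 0.54·0.371 + 0.39·0.352 + 0.07·0.432 = 0.20034 + 0.13728 + 0.03024 = 0.36786
P(T|A3) = 0.3·0.376 + 0.35·0.377 + 0.35·0.187 = 0.1128 + 0.13195 + 0.06545 = 0.3102
By total probability over the outer partition,
P(T) = 0.36·0.07655 + 0.26·0.36786 + 0.38·0.3102
      = 0.027558 + 0.0956436 + 0.117876 = 0.2410776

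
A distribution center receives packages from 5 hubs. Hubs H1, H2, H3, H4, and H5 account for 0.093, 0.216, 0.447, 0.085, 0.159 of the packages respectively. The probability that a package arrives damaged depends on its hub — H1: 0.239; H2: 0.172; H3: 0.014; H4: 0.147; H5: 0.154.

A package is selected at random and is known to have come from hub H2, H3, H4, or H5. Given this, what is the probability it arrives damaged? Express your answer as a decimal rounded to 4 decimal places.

Let S = {H2, H3, H4, H5}.
P(S) = 0.216 + 0.447 + 0.085 + 0.159 = 0.907.
P(D ∩ S) = 0.172·0.216 + 0.014·0.447 + 0.147·0.085 + 0.154·0.159 = 0.037152 + 0.006258 + 0.012495 + 0.024486 = 0.080391.
P(D | S) = 0.080391 / 0.907 = 0.088634…

P(D|S) ≈ 0.0886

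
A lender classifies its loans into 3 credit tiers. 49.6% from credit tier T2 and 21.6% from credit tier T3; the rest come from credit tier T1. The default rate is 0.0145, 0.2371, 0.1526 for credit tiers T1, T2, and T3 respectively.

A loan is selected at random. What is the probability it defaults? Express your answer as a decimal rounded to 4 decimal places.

P(T1) = 1 − (0.496 + 0.216) = 0.288.
P(D) = P(D|T1)·P(T1) + P(D|T2)·P(T2) + P(D|T3)·P(T3)
      = 0.0145·0.288 + 0.2371·0.496 + 0.1526·0.216
      = 0.004176 + 0.1176016 + 0.0329616 = 0.1547392

0.1547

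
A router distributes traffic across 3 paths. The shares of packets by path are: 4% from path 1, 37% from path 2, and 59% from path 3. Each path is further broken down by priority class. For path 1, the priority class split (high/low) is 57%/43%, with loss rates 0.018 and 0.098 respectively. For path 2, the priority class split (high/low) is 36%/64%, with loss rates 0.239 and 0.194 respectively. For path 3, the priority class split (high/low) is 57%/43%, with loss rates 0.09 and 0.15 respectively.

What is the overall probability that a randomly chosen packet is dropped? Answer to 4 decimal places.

P(L|1) = 0.57·0.018 + 0.43·0.098 = 0.01026 + 0.04214 = 0.0524
P(L|2) = 0.36·0.239 + 0.64·0.194 = 0.08604 + 0.12416 = 0.2102
P(L|3) = 0.57·0.09 + 0.43·0.15 = 0.0513 + 0.0645 = 0.1158
Then overall,
P(L) = 0.04·0.0524 + 0.37·0.2102 + 0.59·0.1158
      = 0.002096 + 0.077774 + 0.068322 = 0.148192

0.1482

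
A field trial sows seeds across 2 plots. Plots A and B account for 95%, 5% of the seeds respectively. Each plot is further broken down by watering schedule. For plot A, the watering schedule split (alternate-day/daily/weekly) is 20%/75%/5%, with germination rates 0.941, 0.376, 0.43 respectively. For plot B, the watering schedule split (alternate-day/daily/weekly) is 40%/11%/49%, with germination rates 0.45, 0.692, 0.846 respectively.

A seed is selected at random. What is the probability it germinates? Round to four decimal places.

P(G|A) = 0.2·0.941 + 0.75·0.376 + 0.05·0.43 = 0.1882 + 0.282 + 0.0215 = 0.4917
P(G|B) = 0.4·0.45 + 0.11·0.692 + 0.49·0.846 = 0.18 + 0.07612 + 0.41454 = 0.67066
By total probability over the outer partition,
P(G) = 0.95·0.4917 + 0.05·0.67066
      = 0.467115 + 0.033533 = 0.500648

0.5006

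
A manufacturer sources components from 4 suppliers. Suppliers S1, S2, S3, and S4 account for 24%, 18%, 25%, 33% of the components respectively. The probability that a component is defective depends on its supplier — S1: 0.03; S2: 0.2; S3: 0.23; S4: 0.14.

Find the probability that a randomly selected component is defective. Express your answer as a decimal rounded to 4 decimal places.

P(D) ≈ 0.1469

P(D) = P(D|S1)·P(S1) + P(D|S2)·P(S2) + P(D|S3)·P(S3) + P(D|S4)·P(S4)
      = 0.03·0.24 + 0.2·0.18 + 0.23·0.25 + 0.14·0.33
      = 0.0072 + 0.036 + 0.0575 + 0.0462 = 0.1469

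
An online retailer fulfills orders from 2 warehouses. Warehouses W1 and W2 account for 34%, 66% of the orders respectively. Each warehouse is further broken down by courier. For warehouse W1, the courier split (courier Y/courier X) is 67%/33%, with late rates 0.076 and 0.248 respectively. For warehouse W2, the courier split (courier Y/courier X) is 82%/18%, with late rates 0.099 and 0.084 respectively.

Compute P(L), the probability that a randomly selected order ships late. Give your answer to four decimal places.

0.1087

P(L|W1) = 0.67·0.076 + 0.33·0.248 = 0.05092 + 0.08184 = 0.13276
P(L|W2) = 0.82·0.099 + 0.18·0.084 = 0.08118 + 0.01512 = 0.0963
Then overall,
P(L) = 0.34·0.13276 + 0.66·0.0963
      = 0.0451384 + 0.063558 = 0.1086964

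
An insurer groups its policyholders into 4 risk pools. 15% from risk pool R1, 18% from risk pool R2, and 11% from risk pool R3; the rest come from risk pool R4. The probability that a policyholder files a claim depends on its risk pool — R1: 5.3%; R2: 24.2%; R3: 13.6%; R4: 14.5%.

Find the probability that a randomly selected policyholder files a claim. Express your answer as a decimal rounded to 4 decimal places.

P(C) ≈ 0.1477

P(R4) = 1 − (0.15 + 0.18 + 0.11) = 0.56.
P(C) = P(C|R1)·P(R1) + P(C|R2)·P(R2) + P(C|R3)·P(R3) + P(C|R4)·P(R4)
      = 0.053·0.15 + 0.242·0.18 + 0.136·0.11 + 0.145·0.56
      = 0.00795 + 0.04356 + 0.01496 + 0.0812 = 0.14767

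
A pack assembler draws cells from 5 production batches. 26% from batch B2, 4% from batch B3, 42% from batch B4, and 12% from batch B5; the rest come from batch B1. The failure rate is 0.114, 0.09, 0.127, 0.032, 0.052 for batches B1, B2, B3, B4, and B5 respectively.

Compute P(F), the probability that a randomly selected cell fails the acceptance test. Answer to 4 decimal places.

P(B1) = 1 − (0.26 + 0.04 + 0.42 + 0.12) = 0.16.
P(F) = P(F|B1)·P(B1) + P(F|B2)·P(B2) + P(F|B3)·P(B3) + P(F|B4)·P(B4) + P(F|B5)·P(B5)
      = 0.114·0.16 + 0.09·0.26 + 0.127·0.04 + 0.032·0.42 + 0.052·0.12
      = 0.01824 + 0.0234 + 0.00508 + 0.01344 + 0.00624 = 0.0664

0.0664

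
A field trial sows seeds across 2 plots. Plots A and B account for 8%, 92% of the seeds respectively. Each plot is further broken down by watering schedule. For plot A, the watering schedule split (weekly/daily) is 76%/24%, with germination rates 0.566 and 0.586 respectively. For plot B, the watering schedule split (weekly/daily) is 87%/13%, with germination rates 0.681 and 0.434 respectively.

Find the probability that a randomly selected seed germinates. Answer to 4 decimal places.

0.6426

P(G|A) = 0.76·0.566 + 0.24·0.586 = 0.43016 + 0.14064 = 0.5708
P(G|B) = 0.87·0.681 + 0.13·0.434 = 0.59247 + 0.05642 = 0.64889
Then overall,
P(G) = 0.08·0.5708 + 0.92·0.64889
      = 0.045664 + 0.5969788 = 0.6426428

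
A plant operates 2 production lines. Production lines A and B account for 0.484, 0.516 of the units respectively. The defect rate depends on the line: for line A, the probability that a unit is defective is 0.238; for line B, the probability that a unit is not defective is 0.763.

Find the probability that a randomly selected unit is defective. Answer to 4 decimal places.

P(D) ≈ 0.2375

P(D|B) = 1 − 0.763 = 0.237.
Using total probability over the partition,
P(D) = P(D|A)·P(A) + P(D|B)·P(B)
      = 0.238·0.484 + 0.237·0.516
      = 0.115192 + 0.122292 = 0.237484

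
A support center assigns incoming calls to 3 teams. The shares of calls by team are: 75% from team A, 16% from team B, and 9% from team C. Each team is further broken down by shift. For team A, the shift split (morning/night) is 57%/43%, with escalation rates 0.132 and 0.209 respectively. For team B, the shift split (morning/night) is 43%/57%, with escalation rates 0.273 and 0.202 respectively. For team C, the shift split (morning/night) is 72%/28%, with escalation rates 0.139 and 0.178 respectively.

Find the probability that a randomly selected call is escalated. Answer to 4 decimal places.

P(E|A) = 0.57·0.132 + 0.43·0.209 = 0.07524 + 0.08987 = 0.16511
P(E|B) = 0.43·0.273 + 0.57·0.202 = 0.11739 + 0.11514 = 0.23253
P(E|C) = 0.72·0.139 + 0.28·0.178 = 0.10008 + 0.04984 = 0.14992
By total probability over the outer partition,
P(E) = 0.75·0.16511 + 0.16·0.23253 + 0.09·0.14992
      = 0.1238325 + 0.0372048 + 0.0134928 = 0.1745301

P(E) ≈ 0.1745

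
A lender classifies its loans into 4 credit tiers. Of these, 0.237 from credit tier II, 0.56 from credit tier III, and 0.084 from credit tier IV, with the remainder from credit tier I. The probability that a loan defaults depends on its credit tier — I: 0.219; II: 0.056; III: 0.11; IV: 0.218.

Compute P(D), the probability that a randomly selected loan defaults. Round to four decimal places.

0.1192

P(I) = 1 − (0.237 + 0.56 + 0.084) = 0.119.
P(D) = P(D|I)·P(I) + P(D|II)·P(II) + P(D|III)·P(III) + P(D|IV)·P(IV)
      = 0.219·0.119 + 0.056·0.237 + 0.11·0.56 + 0.218·0.084
      = 0.026061 + 0.013272 + 0.0616 + 0.018312 = 0.119245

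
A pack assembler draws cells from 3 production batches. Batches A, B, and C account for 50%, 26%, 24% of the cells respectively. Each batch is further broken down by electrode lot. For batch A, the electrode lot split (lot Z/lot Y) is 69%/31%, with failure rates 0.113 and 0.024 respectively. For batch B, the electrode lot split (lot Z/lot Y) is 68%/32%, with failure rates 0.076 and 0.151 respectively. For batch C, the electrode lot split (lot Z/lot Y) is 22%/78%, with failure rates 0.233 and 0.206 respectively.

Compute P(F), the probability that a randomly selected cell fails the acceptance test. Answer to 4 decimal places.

P(F|A) = 0.69·0.113 + 0.31·0.024 = 0.07797 + 0.00744 = 0.08541
P(F|B) = 0.68·0.076 + 0.32·0.151 = 0.05168 + 0.04832 = 0.1
P(F|C) = 0.22·0.233 + 0.78·0.206 = 0.05126 + 0.16068 = 0.21194
Then overall,
P(F) = 0.5·0.08541 + 0.26·0.1 + 0.24·0.21194
      = 0.042705 + 0.026 + 0.0508656 = 0.1195706

0.1196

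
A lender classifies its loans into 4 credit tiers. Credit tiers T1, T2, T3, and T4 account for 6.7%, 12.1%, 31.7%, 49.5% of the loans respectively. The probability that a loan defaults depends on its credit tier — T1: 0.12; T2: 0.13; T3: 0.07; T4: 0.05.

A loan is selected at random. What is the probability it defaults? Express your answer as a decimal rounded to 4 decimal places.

By the law of total probability,
P(D) = P(D|T1)·P(T1) + P(D|T2)·P(T2) + P(D|T3)·P(T3) + P(D|T4)·P(T4)
      = 0.12·0.067 + 0.13·0.121 + 0.07·0.317 + 0.05·0.495
      = 0.00804 + 0.01573 + 0.02219 + 0.02475 = 0.07071

0.0707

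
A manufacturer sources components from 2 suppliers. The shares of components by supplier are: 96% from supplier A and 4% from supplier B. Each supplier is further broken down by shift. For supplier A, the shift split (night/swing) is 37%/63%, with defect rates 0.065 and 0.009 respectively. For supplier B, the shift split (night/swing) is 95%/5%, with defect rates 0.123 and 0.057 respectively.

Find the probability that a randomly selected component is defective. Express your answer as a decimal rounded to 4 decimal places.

P(D) ≈ 0.0333

P(D|A) = 0.37·0.065 + 0.63·0.009 = 0.02405 + 0.00567 = 0.02972
P(D|B) = 0.95·0.123 + 0.05·0.057 = 0.11685 + 0.00285 = 0.1197
Then overall,
P(D) = 0.96·0.02972 + 0.04·0.1197
      = 0.0285312 + 0.004788 = 0.0333192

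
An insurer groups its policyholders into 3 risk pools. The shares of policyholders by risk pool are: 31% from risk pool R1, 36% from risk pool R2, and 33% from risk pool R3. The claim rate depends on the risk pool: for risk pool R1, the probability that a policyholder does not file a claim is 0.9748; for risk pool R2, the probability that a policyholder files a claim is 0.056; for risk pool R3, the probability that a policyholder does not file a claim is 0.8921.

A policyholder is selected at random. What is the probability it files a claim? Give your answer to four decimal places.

0.0636

P(C|R1) = 1 − 0.9748 = 0.0252.
P(C|R3) = 1 − 0.8921 = 0.1079.
P(C) = P(C|R1)·P(R1) + P(C|R2)·P(R2) + P(C|R3)·P(R3)
      = 0.0252·0.31 + 0.056·0.36 + 0.1079·0.33
      = 0.007812 + 0.02016 + 0.035607 = 0.063579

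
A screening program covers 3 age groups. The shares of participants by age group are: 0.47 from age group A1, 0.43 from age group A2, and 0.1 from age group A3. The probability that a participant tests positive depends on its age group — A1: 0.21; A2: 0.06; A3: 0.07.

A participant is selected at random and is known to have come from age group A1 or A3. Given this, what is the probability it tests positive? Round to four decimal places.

Let S = {A1, A3}.
P(S) = 0.47 + 0.1 = 0.57.
P(T ∩ S) = 0.21·0.47 + 0.07·0.1 = 0.0987 + 0.007 = 0.1057.
P(T | S) = 0.1057 / 0.57 = 0.185439…

0.1854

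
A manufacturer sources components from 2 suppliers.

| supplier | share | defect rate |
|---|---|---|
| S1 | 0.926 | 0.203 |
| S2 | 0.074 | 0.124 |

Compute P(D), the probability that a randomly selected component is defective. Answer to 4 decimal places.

P(D) = P(D|S1)·P(S1) + P(D|S2)·P(S2)
      = 0.203·0.926 + 0.124·0.074
      = 0.187978 + 0.009176 = 0.197154

0.1972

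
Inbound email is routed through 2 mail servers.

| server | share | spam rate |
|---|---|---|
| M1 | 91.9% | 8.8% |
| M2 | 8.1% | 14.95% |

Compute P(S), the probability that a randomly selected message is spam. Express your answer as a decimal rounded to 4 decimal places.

0.0930

P(S) = P(S|M1)·P(M1) + P(S|M2)·P(M2)
      = 0.088·0.919 + 0.1495·0.081
      = 0.080872 + 0.0121095 = 0.0929815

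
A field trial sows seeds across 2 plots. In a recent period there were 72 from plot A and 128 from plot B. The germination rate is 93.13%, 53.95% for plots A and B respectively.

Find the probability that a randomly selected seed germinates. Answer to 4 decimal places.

0.6805

Total: 72 + 128 = 200.
P(A) = 72/200 = 0.36. P(B) = 128/200 = 0.64.
By the law of total probability,
P(G) = P(G|A)·P(A) + P(G|B)·P(B)
      = 0.9313·0.36 + 0.5395·0.64
      = 0.335268 + 0.34528 = 0.680548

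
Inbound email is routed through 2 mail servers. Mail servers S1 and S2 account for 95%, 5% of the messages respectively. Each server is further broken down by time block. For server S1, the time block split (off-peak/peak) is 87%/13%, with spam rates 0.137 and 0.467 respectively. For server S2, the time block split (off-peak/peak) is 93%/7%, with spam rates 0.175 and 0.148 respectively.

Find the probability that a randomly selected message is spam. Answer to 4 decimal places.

P(S|S1) = 0.87·0.137 + 0.13·0.467 = 0.11919 + 0.06071 = 0.1799
P(S|S2) = 0.93·0.175 + 0.07·0.148 = 0.16275 + 0.01036 = 0.17311
By total probability over the outer partition,
P(S) = 0.95·0.1799 + 0.05·0.17311
      = 0.170905 + 0.0086555 = 0.1795605

P(S) ≈ 0.1796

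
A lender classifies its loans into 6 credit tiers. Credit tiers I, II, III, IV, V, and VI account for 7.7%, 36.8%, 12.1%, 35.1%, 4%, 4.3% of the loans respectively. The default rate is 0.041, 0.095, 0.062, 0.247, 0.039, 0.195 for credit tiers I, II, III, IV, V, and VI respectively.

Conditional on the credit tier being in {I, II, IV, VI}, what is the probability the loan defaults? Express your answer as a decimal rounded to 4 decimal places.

0.1588

Let S = {I, II, IV, VI}.
P(S) = 0.077 + 0.368 + 0.351 + 0.043 = 0.839.
P(D ∩ S) = 0.041·0.077 + 0.095·0.368 + 0.247·0.351 + 0.195·0.043 = 0.003157 + 0.03496 + 0.086697 + 0.008385 = 0.133199.
P(D | S) = 0.133199 / 0.839 = 0.158759…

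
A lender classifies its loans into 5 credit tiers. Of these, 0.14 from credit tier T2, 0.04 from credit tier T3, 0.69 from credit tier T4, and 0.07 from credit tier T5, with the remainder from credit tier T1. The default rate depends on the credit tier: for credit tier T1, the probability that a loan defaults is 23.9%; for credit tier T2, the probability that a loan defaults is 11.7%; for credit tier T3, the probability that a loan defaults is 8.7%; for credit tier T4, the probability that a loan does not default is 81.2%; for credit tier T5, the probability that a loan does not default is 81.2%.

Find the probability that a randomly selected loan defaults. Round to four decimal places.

P(T1) = 1 − (0.14 + 0.04 + 0.69 + 0.07) = 0.06.
P(D|T4) = 1 − 0.812 = 0.188.
P(D|T5) = 1 − 0.812 = 0.188.
By the law of total probability,
P(D) = P(D|T1)·P(T1) + P(D|T2)·P(T2) + P(D|T3)·P(T3) + P(D|T4)·P(T4) + P(D|T5)·P(T5)
      = 0.239·0.06 + 0.117·0.14 + 0.087·0.04 + 0.188·0.69 + 0.188·0.07
      = 0.01434 + 0.01638 + 0.00348 + 0.12972 + 0.01316 = 0.17708

P(D) ≈ 0.1771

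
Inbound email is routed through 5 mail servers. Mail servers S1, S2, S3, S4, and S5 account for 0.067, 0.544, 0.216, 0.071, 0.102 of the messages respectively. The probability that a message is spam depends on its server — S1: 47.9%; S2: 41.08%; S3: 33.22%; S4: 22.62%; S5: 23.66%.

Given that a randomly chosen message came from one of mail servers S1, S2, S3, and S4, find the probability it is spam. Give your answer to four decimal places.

Let J = {S1, S2, S3, S4}.
P(J) = 0.067 + 0.544 + 0.216 + 0.071 = 0.898.
P(S ∩ J) = 0.479·0.067 + 0.4108·0.544 + 0.3322·0.216 + 0.2262·0.071 = 0.032093 + 0.2234752 + 0.0717552 + 0.0160602 = 0.3433836.
P(S | J) = 0.3433836 / 0.898 = 0.382387…

P(S|J) ≈ 0.3824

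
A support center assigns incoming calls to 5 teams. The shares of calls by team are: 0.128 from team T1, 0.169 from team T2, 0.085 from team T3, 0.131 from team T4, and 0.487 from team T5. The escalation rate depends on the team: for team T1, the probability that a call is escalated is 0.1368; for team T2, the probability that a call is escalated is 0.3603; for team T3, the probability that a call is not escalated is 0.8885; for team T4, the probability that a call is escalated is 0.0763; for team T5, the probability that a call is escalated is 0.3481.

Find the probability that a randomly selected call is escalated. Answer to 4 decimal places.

P(E|T3) = 1 − 0.8885 = 0.1115.
P(E) = P(E|T1)·P(T1) + P(E|T2)·P(T2) + P(E|T3)·P(T3) + P(E|T4)·P(T4) + P(E|T5)·P(T5)
      = 0.1368·0.128 + 0.3603·0.169 + 0.1115·0.085 + 0.0763·0.131 + 0.3481·0.487
      = 0.0175104 + 0.0608907 + 0.0094775 + 0.0099953 + 0.1695247 = 0.2673986

0.2674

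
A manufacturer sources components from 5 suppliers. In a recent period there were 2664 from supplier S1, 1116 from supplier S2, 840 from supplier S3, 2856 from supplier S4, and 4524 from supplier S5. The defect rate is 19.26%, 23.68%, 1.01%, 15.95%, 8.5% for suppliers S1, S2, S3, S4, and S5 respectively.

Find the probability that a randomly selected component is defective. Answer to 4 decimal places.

Total: 2664 + 1116 + 840 + 2856 + 4524 = 12000.
P(S1) = 2664/12000 = 0.222. P(S2) = 1116/12000 = 0.093. P(S3) = 840/12000 = 0.07. P(S4) = 2856/12000 = 0.238. P(S5) = 4524/12000 = 0.377.
Using total probability over the partition,
P(D) = P(D|S1)·P(S1) + P(D|S2)·P(S2) + P(D|S3)·P(S3) + P(D|S4)·P(S4) + P(D|S5)·P(S5)
      = 0.1926·0.222 + 0.2368·0.093 + 0.0101·0.07 + 0.1595·0.238 + 0.085·0.377
      = 0.0427572 + 0.0220224 + 0.000707 + 0.037961 + 0.032045 = 0.1354926

P(D) ≈ 0.1355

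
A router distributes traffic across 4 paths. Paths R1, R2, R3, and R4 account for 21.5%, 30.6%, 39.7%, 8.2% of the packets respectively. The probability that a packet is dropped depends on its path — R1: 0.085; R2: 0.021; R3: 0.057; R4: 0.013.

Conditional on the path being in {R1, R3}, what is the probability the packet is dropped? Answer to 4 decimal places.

P(L|S) ≈ 0.0668

Let S = {R1, R3}.
P(S) = 0.215 + 0.397 = 0.612.
P(L ∩ S) = 0.085·0.215 + 0.057·0.397 = 0.018275 + 0.022629 = 0.040904.
P(L | S) = 0.040904 / 0.612 = 0.066837…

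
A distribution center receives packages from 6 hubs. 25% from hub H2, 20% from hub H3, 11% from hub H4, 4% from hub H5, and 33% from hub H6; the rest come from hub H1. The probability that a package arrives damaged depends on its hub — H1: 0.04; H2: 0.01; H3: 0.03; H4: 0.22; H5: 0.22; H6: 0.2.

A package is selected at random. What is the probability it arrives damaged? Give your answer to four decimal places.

P(H1) = 1 − (0.25 + 0.2 + 0.11 + 0.04 + 0.33) = 0.07.
Using total probability over the partition,
P(D) = P(D|H1)·P(H1) + P(D|H2)·P(H2) + P(D|H3)·P(H3) + P(D|H4)·P(H4) + P(D|H5)·P(H5) + P(D|H6)·P(H6)
      = 0.04·0.07 + 0.01·0.25 + 0.03·0.2 + 0.22·0.11 + 0.22·0.04 + 0.2·0.33
      = 0.0028 + 0.0025 + 0.006 + 0.0242 + 0.0088 + 0.066 = 0.1103

0.1103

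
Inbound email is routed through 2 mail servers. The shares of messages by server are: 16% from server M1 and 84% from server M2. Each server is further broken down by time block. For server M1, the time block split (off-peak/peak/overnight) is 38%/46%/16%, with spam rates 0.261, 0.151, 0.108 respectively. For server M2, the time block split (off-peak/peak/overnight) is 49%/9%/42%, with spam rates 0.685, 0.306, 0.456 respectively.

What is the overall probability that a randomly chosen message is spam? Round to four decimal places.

0.4957

P(S|M1) = 0.38·0.261 + 0.46·0.151 + 0.16·0.108 = 0.09918 + 0.06946 + 0.01728 = 0.18592
P(S|M2) = 0.49·0.685 + 0.09·0.306 + 0.42·0.456 = 0.33565 + 0.02754 + 0.19152 = 0.55471
Then overall,
P(S) = 0.16·0.18592 + 0.84·0.55471
      = 0.0297472 + 0.4659564 = 0.4957036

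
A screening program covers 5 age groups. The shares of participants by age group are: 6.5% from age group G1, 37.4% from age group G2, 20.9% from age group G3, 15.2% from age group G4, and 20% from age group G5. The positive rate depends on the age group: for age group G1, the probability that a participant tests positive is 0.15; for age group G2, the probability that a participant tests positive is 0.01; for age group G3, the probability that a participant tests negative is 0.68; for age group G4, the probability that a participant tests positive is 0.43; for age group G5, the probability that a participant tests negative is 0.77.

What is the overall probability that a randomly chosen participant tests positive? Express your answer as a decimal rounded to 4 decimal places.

P(T|G3) = 1 − 0.68 = 0.32.
P(T|G5) = 1 − 0.77 = 0.23.
Using total probability over the partition,
P(T) = P(T|G1)·P(G1) + P(T|G2)·P(G2) + P(T|G3)·P(G3) + P(T|G4)·P(G4) + P(T|G5)·P(G5)
      = 0.15·0.065 + 0.01·0.374 + 0.32·0.209 + 0.43·0.152 + 0.23·0.2
      = 0.00975 + 0.00374 + 0.06688 + 0.06536 + 0.046 = 0.19173

P(T) ≈ 0.1917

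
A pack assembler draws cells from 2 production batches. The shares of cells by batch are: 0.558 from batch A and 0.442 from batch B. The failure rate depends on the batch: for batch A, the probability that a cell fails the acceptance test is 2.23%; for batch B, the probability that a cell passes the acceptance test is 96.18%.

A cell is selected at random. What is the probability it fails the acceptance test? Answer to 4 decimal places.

P(F|B) = 1 − 0.9618 = 0.0382.
Summing over the partition,
P(F) = P(F|A)·P(A) + P(F|B)·P(B)
      = 0.0223·0.558 + 0.0382·0.442
      = 0.0124434 + 0.0168844 = 0.0293278

P(F) ≈ 0.0293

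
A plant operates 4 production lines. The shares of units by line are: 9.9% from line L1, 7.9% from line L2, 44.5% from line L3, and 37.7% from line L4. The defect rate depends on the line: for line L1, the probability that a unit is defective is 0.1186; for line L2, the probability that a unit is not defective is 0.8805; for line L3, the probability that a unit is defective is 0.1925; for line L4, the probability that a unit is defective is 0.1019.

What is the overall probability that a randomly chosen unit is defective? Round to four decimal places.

P(D) ≈ 0.1453

P(D|L2) = 1 − 0.8805 = 0.1195.
P(D) = P(D|L1)·P(L1) + P(D|L2)·P(L2) + P(D|L3)·P(L3) + P(D|L4)·P(L4)
      = 0.1186·0.099 + 0.1195·0.079 + 0.1925·0.445 + 0.1019·0.377
      = 0.0117414 + 0.0094405 + 0.0856625 + 0.0384163 = 0.1452607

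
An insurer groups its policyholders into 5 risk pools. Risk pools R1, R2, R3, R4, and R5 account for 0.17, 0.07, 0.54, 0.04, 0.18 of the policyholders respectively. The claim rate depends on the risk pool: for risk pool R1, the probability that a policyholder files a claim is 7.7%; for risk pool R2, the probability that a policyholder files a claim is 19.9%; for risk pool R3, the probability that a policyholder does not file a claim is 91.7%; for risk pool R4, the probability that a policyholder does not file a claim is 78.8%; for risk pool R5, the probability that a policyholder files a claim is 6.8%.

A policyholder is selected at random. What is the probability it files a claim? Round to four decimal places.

P(C|R3) = 1 − 0.917 = 0.083.
P(C|R4) = 1 − 0.788 = 0.212.
Summing over the partition,
P(C) = P(C|R1)·P(R1) + P(C|R2)·P(R2) + P(C|R3)·P(R3) + P(C|R4)·P(R4) + P(C|R5)·P(R5)
      = 0.077·0.17 + 0.199·0.07 + 0.083·0.54 + 0.212·0.04 + 0.068·0.18
      = 0.01309 + 0.01393 + 0.04482 + 0.00848 + 0.01224 = 0.09256

P(C) ≈ 0.0926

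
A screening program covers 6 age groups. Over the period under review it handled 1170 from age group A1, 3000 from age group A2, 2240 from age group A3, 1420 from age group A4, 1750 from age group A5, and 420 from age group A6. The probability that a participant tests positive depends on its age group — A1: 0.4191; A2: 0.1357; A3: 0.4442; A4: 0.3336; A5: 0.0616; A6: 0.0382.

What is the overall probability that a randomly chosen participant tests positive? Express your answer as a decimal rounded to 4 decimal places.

P(T) ≈ 0.2490

Total: 1170 + 3000 + 2240 + 1420 + 1750 + 420 = 10000.
P(A1) = 1170/10000 = 0.117. P(A2) = 3000/10000 = 0.3. P(A3) = 2240/10000 = 0.224. P(A4) = 1420/10000 = 0.142. P(A5) = 1750/10000 = 0.175. P(A6) = 420/10000 = 0.042.
P(T) = P(T|A1)·P(A1) + P(T|A2)·P(A2) + P(T|A3)·P(A3) + P(T|A4)·P(A4) + P(T|A5)·P(A5) + P(T|A6)·P(A6)
      = 0.4191·0.117 + 0.1357·0.3 + 0.4442·0.224 + 0.3336·0.142 + 0.0616·0.175 + 0.0382·0.042
      = 0.0490347 + 0.04071 + 0.0995008 + 0.0473712 + 0.01078 + 0.0016044 = 0.2490011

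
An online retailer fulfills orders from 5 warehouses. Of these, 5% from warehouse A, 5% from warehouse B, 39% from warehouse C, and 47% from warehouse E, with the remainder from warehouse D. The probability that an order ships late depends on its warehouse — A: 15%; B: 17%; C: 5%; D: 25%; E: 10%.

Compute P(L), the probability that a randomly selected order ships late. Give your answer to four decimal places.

P(L) ≈ 0.0925

P(D) = 1 − (0.05 + 0.05 + 0.39 + 0.47) = 0.04.
P(L) = P(L|A)·P(A) + P(L|B)·P(B) + P(L|C)·P(C) + P(L|D)·P(D) + P(L|E)·P(E)
      = 0.15·0.05 + 0.17·0.05 + 0.05·0.39 + 0.25·0.04 + 0.1·0.47
      = 0.0075 + 0.0085 + 0.0195 + 0.01 + 0.047 = 0.0925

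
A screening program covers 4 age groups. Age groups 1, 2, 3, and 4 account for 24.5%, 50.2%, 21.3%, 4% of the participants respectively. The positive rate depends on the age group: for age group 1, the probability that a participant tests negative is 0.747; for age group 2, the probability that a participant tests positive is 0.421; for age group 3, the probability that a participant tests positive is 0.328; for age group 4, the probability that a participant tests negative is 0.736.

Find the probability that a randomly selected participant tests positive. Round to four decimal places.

P(T) ≈ 0.3538

P(T|1) = 1 − 0.747 = 0.253.
P(T|4) = 1 − 0.736 = 0.264.
Using total probability over the partition,
P(T) = P(T|1)·P(1) + P(T|2)·P(2) + P(T|3)·P(3) + P(T|4)·P(4)
      = 0.253·0.245 + 0.421·0.502 + 0.328·0.213 + 0.264·0.04
      = 0.061985 + 0.211342 + 0.069864 + 0.01056 = 0.353751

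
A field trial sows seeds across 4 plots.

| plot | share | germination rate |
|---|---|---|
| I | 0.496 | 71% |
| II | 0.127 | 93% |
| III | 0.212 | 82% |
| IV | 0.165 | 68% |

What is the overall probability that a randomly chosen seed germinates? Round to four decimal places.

P(G) ≈ 0.7563

Using total probability over the partition,
P(G) = P(G|I)·P(I) + P(G|II)·P(II) + P(G|III)·P(III) + P(G|IV)·P(IV)
      = 0.71·0.496 + 0.93·0.127 + 0.82·0.212 + 0.68·0.165
      = 0.35216 + 0.11811 + 0.17384 + 0.1122 = 0.75631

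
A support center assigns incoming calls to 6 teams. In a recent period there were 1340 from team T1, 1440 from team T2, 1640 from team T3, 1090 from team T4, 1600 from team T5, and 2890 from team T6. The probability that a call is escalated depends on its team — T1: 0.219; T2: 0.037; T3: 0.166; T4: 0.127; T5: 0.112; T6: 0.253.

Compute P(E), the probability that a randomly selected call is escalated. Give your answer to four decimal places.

Total: 1340 + 1440 + 1640 + 1090 + 1600 + 2890 = 10000.
P(T1) = 1340/10000 = 0.134. P(T2) = 1440/10000 = 0.144. P(T3) = 1640/10000 = 0.164. P(T4) = 1090/10000 = 0.109. P(T5) = 1600/10000 = 0.16. P(T6) = 2890/10000 = 0.289.
P(E) = P(E|T1)·P(T1) + P(E|T2)·P(T2) + P(E|T3)·P(T3) + P(E|T4)·P(T4) + P(E|T5)·P(T5) + P(E|T6)·P(T6)
      = 0.219·0.134 + 0.037·0.144 + 0.166·0.164 + 0.127·0.109 + 0.112·0.16 + 0.253·0.289
      = 0.029346 + 0.005328 + 0.027224 + 0.013843 + 0.01792 + 0.073117 = 0.166778

0.1668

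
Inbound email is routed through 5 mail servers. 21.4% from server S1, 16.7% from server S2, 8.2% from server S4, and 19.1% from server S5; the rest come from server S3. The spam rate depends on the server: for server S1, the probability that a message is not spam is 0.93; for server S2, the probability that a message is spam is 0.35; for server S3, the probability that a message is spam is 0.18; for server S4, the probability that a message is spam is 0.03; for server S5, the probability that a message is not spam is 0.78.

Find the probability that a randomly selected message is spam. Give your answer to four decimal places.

0.1802

P(S3) = 1 − (0.214 + 0.167 + 0.082 + 0.191) = 0.346.
P(S|S1) = 1 − 0.93 = 0.07.
P(S|S5) = 1 − 0.78 = 0.22.
By the law of total probability,
P(S) = P(S|S1)·P(S1) + P(S|S2)·P(S2) + P(S|S3)·P(S3) + P(S|S4)·P(S4) + P(S|S5)·P(S5)
      = 0.07·0.214 + 0.35·0.167 + 0.18·0.346 + 0.03·0.082 + 0.22·0.191
      = 0.01498 + 0.05845 + 0.06228 + 0.00246 + 0.04202 = 0.18019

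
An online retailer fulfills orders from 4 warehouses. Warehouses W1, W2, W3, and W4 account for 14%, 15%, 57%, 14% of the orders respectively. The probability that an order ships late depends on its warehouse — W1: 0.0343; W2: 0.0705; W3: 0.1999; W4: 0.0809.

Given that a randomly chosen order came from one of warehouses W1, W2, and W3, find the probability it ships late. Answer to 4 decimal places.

0.1504

Let S = {W1, W2, W3}.
P(S) = 0.14 + 0.15 + 0.57 = 0.86.
P(L ∩ S) = 0.0343·0.14 + 0.0705·0.15 + 0.1999·0.57 = 0.004802 + 0.010575 + 0.113943 = 0.12932.
P(L | S) = 0.12932 / 0.86 = 0.150372…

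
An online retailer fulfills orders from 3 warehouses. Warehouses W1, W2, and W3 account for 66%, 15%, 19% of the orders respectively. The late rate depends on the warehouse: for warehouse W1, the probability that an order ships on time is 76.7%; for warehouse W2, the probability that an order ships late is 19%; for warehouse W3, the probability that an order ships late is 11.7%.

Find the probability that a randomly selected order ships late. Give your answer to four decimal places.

P(L) ≈ 0.2045

P(L|W1) = 1 − 0.767 = 0.233.
P(L) = P(L|W1)·P(W1) + P(L|W2)·P(W2) + P(L|W3)·P(W3)
      = 0.233·0.66 + 0.19·0.15 + 0.117·0.19
      = 0.15378 + 0.0285 + 0.02223 = 0.20451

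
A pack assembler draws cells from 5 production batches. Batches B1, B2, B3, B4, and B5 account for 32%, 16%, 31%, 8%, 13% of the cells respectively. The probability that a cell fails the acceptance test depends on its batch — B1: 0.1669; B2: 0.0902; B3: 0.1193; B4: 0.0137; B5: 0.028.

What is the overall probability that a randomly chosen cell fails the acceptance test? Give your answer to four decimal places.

0.1096

P(F) = P(F|B1)·P(B1) + P(F|B2)·P(B2) + P(F|B3)·P(B3) + P(F|B4)·P(B4) + P(F|B5)·P(B5)
      = 0.1669·0.32 + 0.0902·0.16 + 0.1193·0.31 + 0.0137·0.08 + 0.028·0.13
      = 0.053408 + 0.014432 + 0.036983 + 0.001096 + 0.00364 = 0.109559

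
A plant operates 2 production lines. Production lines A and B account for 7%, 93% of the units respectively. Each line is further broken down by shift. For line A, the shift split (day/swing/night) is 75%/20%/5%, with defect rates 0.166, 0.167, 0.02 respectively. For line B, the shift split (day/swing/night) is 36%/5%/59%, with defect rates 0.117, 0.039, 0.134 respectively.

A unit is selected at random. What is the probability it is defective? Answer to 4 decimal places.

P(D|A) = 0.75·0.166 + 0.2·0.167 + 0.05·0.02 = 0.1245 + 0.0334 + 0.001 = 0.1589
P(D|B) = 0.36·0.117 + 0.05·0.039 + 0.59·0.134 = 0.04212 + 0.00195 + 0.07906 = 0.12313
Then overall,
P(D) = 0.07·0.1589 + 0.93·0.12313
      = 0.011123 + 0.1145109 = 0.1256339

0.1256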